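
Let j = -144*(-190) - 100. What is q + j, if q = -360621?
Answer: -333361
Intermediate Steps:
j = 27260 (j = 27360 - 100 = 27260)
q + j = -360621 + 27260 = -333361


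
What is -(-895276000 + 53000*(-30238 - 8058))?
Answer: 2924964000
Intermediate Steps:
-(-895276000 + 53000*(-30238 - 8058)) = -53000/(1/(-44272 + (-38296 + 27380))) = -53000/(1/(-44272 - 10916)) = -53000/(1/(-55188)) = -53000/(-1/55188) = -53000*(-55188) = 2924964000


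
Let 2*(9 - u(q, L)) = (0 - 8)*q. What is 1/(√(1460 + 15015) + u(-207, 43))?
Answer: -819/654286 - 5*√659/654286 ≈ -0.0014479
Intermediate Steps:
u(q, L) = 9 + 4*q (u(q, L) = 9 - (0 - 8)*q/2 = 9 - (-4)*q = 9 + 4*q)
1/(√(1460 + 15015) + u(-207, 43)) = 1/(√(1460 + 15015) + (9 + 4*(-207))) = 1/(√16475 + (9 - 828)) = 1/(5*√659 - 819) = 1/(-819 + 5*√659)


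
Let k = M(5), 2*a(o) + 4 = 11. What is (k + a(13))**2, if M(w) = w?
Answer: 289/4 ≈ 72.250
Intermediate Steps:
a(o) = 7/2 (a(o) = -2 + (1/2)*11 = -2 + 11/2 = 7/2)
k = 5
(k + a(13))**2 = (5 + 7/2)**2 = (17/2)**2 = 289/4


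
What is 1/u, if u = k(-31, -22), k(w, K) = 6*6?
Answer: 1/36 ≈ 0.027778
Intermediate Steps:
k(w, K) = 36
u = 36
1/u = 1/36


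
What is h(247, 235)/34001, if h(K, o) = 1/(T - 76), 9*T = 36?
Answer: -1/2448072 ≈ -4.0848e-7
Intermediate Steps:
T = 4 (T = (1/9)*36 = 4)
h(K, o) = -1/72 (h(K, o) = 1/(4 - 76) = 1/(-72) = -1/72)
h(247, 235)/34001 = -1/72/34001 = -1/72*1/34001 = -1/2448072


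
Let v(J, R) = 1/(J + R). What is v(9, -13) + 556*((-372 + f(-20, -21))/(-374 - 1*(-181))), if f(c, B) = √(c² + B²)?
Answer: 762639/772 ≈ 987.87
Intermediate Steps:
f(c, B) = √(B² + c²)
v(9, -13) + 556*((-372 + f(-20, -21))/(-374 - 1*(-181))) = 1/(9 - 13) + 556*((-372 + √((-21)² + (-20)²))/(-374 - 1*(-181))) = 1/(-4) + 556*((-372 + √(441 + 400))/(-374 + 181)) = -¼ + 556*((-372 + √841)/(-193)) = -¼ + 556*((-372 + 29)*(-1/193)) = -¼ + 556*(-343*(-1/193)) = -¼ + 556*(343/193) = -¼ + 190708/193 = 762639/772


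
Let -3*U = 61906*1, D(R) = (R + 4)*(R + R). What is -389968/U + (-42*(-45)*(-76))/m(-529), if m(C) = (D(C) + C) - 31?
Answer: 4573398948/245364431 ≈ 18.639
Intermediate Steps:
D(R) = 2*R*(4 + R) (D(R) = (4 + R)*(2*R) = 2*R*(4 + R))
U = -61906/3 ≈ -20635.
m(C) = -31 + C + 2*C*(4 + C) (m(C) = (2*C*(4 + C) + C) - 31 = (C + 2*C*(4 + C)) - 31 = -31 + C + 2*C*(4 + C))
-389968/U + (-42*(-45)*(-76))/m(-529) = -389968/(-61906/3) + (-42*(-45)*(-76))/(-31 - 529 + 2*(-529)*(4 - 529)) = -389968*(-3/61906) + (1890*(-76))/(-31 - 529 + 2*(-529)*(-525)) = 584952/30953 - 143640/(-31 - 529 + 555450) = 584952/30953 - 143640/554890 = 584952/30953 - 143640*1/554890 = 584952/30953 - 2052/7927 = 4573398948/245364431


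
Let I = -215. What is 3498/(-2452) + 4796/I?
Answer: -6255931/263590 ≈ -23.734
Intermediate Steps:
3498/(-2452) + 4796/I = 3498/(-2452) + 4796/(-215) = 3498*(-1/2452) + 4796*(-1/215) = -1749/1226 - 4796/215 = -6255931/263590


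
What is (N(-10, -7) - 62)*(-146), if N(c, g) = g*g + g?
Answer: 2920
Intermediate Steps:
N(c, g) = g + g² (N(c, g) = g² + g = g + g²)
(N(-10, -7) - 62)*(-146) = (-7*(1 - 7) - 62)*(-146) = (-7*(-6) - 62)*(-146) = (42 - 62)*(-146) = -20*(-146) = 2920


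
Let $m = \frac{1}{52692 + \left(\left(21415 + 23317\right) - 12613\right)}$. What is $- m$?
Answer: $- \frac{1}{84811} \approx -1.1791 \cdot 10^{-5}$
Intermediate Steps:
$m = \frac{1}{84811}$ ($m = \frac{1}{52692 + \left(44732 - 12613\right)} = \frac{1}{52692 + 32119} = \frac{1}{84811} \approx 1.1791 \cdot 10^{-5}$)
$- m = \left(-1\right) \frac{1}{84811} = - \frac{1}{84811}$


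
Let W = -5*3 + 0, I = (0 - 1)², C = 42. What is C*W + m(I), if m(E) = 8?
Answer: -622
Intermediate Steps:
I = 1 (I = (-1)² = 1)
W = -15 (W = -15 + 0 = -15)
C*W + m(I) = 42*(-15) + 8 = -630 + 8 = -622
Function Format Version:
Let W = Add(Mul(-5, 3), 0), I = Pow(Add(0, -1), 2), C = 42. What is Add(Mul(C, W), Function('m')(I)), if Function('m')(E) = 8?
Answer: -622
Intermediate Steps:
I = 1 (I = Pow(-1, 2) = 1)
W = -15 (W = Add(-15, 0) = -15)
Add(Mul(C, W), Function('m')(I)) = Add(Mul(42, -15), 8) = Add(-630, 8) = -622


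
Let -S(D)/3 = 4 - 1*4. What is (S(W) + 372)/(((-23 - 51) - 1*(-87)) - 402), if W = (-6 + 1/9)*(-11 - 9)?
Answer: -372/389 ≈ -0.95630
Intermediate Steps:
W = 1060/9 (W = (-6 + 1/9)*(-20) = -53/9*(-20) = 1060/9 ≈ 117.78)
S(D) = 0 (S(D) = -3*(4 - 1*4) = -3*(4 - 4) = -3*0 = 0)
(S(W) + 372)/(((-23 - 51) - 1*(-87)) - 402) = (0 + 372)/(((-23 - 51) - 1*(-87)) - 402) = 372/((-74 + 87) - 402) = 372/(13 - 402) = 372/(-389) = 372*(-1/389) = -372/389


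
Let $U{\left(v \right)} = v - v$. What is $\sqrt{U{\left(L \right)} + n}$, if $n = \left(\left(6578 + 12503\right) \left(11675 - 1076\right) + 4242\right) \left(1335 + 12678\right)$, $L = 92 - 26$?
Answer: $27 \sqrt{3887574517} \approx 1.6835 \cdot 10^{6}$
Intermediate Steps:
$L = 66$
$U{\left(v \right)} = 0$
$n = 2834041822893$ ($n = \left(19081 \cdot 10599 + 4242\right) 14013 = \left(202239519 + 4242\right) 14013 = 202243761 \cdot 14013 = 2834041822893$)
$\sqrt{U{\left(L \right)} + n} = \sqrt{0 + 2834041822893} = \sqrt{2834041822893} = 27 \sqrt{3887574517}$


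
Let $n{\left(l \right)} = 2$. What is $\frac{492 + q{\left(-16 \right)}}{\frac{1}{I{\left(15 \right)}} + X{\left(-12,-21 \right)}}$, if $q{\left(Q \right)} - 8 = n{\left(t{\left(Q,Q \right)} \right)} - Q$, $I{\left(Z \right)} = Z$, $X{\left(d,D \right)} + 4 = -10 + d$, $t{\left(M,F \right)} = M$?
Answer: $- \frac{7770}{389} \approx -19.974$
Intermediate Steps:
$X{\left(d,D \right)} = -14 + d$ ($X{\left(d,D \right)} = -4 + \left(-10 + d\right) = -14 + d$)
$q{\left(Q \right)} = 10 - Q$ ($q{\left(Q \right)} = 8 - \left(-2 + Q\right) = 10 - Q$)
$\frac{492 + q{\left(-16 \right)}}{\frac{1}{I{\left(15 \right)}} + X{\left(-12,-21 \right)}} = \frac{492 + \left(10 - -16\right)}{\frac{1}{15} - 26} = \frac{492 + \left(10 + 16\right)}{\frac{1}{15} - 26} = \frac{492 + 26}{- \frac{389}{15}} = 518 \left(- \frac{15}{389}\right) = - \frac{7770}{389}$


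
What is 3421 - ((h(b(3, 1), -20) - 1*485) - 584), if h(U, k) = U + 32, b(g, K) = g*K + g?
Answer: 4452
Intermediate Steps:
b(g, K) = g + K*g (b(g, K) = K*g + g = g + K*g)
h(U, k) = 32 + U
3421 - ((h(b(3, 1), -20) - 1*485) - 584) = 3421 - (((32 + 3*(1 + 1)) - 1*485) - 584) = 3421 - (((32 + 3*2) - 485) - 584) = 3421 - (((32 + 6) - 485) - 584) = 3421 - ((38 - 485) - 584) = 3421 - (-447 - 584) = 3421 - 1*(-1031) = 3421 + 1031 = 4452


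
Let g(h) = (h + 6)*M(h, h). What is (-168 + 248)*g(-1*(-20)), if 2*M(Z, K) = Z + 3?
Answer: 23920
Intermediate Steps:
M(Z, K) = 3/2 + Z/2 (M(Z, K) = (Z + 3)/2 = (3 + Z)/2 = 3/2 + Z/2)
g(h) = (6 + h)*(3/2 + h/2) (g(h) = (h + 6)*(3/2 + h/2) = (6 + h)*(3/2 + h/2))
(-168 + 248)*g(-1*(-20)) = (-168 + 248)*((3 - 1*(-20))*(6 - 1*(-20))/2) = 80*((3 + 20)*(6 + 20)/2) = 80*((½)*23*26) = 80*299 = 23920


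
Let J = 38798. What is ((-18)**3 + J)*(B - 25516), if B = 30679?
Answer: 170203458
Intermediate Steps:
((-18)**3 + J)*(B - 25516) = ((-18)**3 + 38798)*(30679 - 25516) = (-5832 + 38798)*5163 = 32966*5163 = 170203458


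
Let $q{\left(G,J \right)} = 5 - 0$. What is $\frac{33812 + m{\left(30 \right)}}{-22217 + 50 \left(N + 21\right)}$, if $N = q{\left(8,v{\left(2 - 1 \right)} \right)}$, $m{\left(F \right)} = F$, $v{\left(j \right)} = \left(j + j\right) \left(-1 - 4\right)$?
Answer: $- \frac{33842}{20917} \approx -1.6179$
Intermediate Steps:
$v{\left(j \right)} = - 10 j$ ($v{\left(j \right)} = 2 j \left(-5\right) = - 10 j$)
$q{\left(G,J \right)} = 5$ ($q{\left(G,J \right)} = 5 + 0 = 5$)
$N = 5$
$\frac{33812 + m{\left(30 \right)}}{-22217 + 50 \left(N + 21\right)} = \frac{33812 + 30}{-22217 + 50 \left(5 + 21\right)} = \frac{33842}{-22217 + 50 \cdot 26} = \frac{33842}{-22217 + 1300} = \frac{33842}{-20917} = 33842 \left(- \frac{1}{20917}\right) = - \frac{33842}{20917}$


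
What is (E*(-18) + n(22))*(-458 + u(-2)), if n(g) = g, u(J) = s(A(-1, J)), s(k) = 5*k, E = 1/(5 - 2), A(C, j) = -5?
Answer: -7728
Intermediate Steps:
E = 1/3 ≈ 0.33333
u(J) = -25 (u(J) = 5*(-5) = -25)
(E*(-18) + n(22))*(-458 + u(-2)) = ((1/3)*(-18) + 22)*(-458 - 25) = (-6 + 22)*(-483) = 16*(-483) = -7728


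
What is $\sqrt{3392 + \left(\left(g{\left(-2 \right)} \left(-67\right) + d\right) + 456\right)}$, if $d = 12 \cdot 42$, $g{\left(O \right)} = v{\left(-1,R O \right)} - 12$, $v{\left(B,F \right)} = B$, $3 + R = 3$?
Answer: $\sqrt{5223} \approx 72.27$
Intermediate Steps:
$R = 0$ ($R = -3 + 3 = 0$)
$g{\left(O \right)} = -13$ ($g{\left(O \right)} = -1 - 12 = -13$)
$d = 504$
$\sqrt{3392 + \left(\left(g{\left(-2 \right)} \left(-67\right) + d\right) + 456\right)} = \sqrt{3392 + \left(\left(\left(-13\right) \left(-67\right) + 504\right) + 456\right)} = \sqrt{3392 + \left(\left(871 + 504\right) + 456\right)} = \sqrt{3392 + \left(1375 + 456\right)} = \sqrt{3392 + 1831} = \sqrt{5223}$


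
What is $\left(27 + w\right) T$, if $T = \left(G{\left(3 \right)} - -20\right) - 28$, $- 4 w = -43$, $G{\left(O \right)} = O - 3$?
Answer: $-302$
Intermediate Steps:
$G{\left(O \right)} = -3 + O$
$w = \frac{43}{4}$ ($w = \left(- \frac{1}{4}\right) \left(-43\right) = \frac{43}{4} \approx 10.75$)
$T = -8$ ($T = \left(\left(-3 + 3\right) - -20\right) - 28 = \left(0 + \left(-6 + 26\right)\right) - 28 = \left(0 + 20\right) - 28 = 20 - 28 = -8$)
$\left(27 + w\right) T = \left(27 + \frac{43}{4}\right) \left(-8\right) = \frac{151}{4} \left(-8\right) = -302$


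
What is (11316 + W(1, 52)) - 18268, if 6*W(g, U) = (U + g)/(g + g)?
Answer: -83371/12 ≈ -6947.6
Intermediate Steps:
W(g, U) = (U + g)/(12*g) (W(g, U) = ((U + g)/(g + g))/6 = ((U + g)/((2*g)))/6 = ((U + g)*(1/(2*g)))/6 = ((U + g)/(2*g))/6 = (U + g)/(12*g))
(11316 + W(1, 52)) - 18268 = (11316 + (1/12)*(52 + 1)/1) - 18268 = (11316 + (1/12)*1*53) - 18268 = (11316 + 53/12) - 18268 = 135845/12 - 18268 = -83371/12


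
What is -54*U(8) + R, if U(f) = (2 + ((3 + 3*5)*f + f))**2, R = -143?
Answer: -1280807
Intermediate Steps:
U(f) = (2 + 19*f)**2 (U(f) = (2 + ((3 + 15)*f + f))**2 = (2 + (18*f + f))**2 = (2 + 19*f)**2)
-54*U(8) + R = -54*(2 + 19*8)**2 - 143 = -54*(2 + 152)**2 - 143 = -54*154**2 - 143 = -54*23716 - 143 = -1280664 - 143 = -1280807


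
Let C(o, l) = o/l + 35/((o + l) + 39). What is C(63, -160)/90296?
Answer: -4627/418973440 ≈ -1.1044e-5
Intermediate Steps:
C(o, l) = 35/(39 + l + o) + o/l (C(o, l) = o/l + 35/((l + o) + 39) = o/l + 35/(39 + l + o) = 35/(39 + l + o) + o/l)
C(63, -160)/90296 = ((63**2 + 35*(-160) + 39*63 - 160*63)/((-160)*(39 - 160 + 63)))/90296 = -1/160*(3969 - 5600 + 2457 - 10080)/(-58)*(1/90296) = -1/160*(-1/58)*(-9254)*(1/90296) = -4627/4640*1/90296 = -4627/418973440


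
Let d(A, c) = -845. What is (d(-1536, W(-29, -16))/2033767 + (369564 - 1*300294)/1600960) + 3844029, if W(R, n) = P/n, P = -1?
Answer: 1251608020806918217/325597961632 ≈ 3.8440e+6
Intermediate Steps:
W(R, n) = -1/n
(d(-1536, W(-29, -16))/2033767 + (369564 - 1*300294)/1600960) + 3844029 = (-845/2033767 + (369564 - 1*300294)/1600960) + 3844029 = (-845*1/2033767 + (369564 - 300294)*(1/1600960)) + 3844029 = (-845/2033767 + 69270*(1/1600960)) + 3844029 = (-845/2033767 + 6927/160096) + 3844029 = 13952622889/325597961632 + 3844029 = 1251608020806918217/325597961632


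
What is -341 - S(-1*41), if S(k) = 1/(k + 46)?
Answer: -1706/5 ≈ -341.20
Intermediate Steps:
S(k) = 1/(46 + k)
-341 - S(-1*41) = -341 - 1/(46 - 1*41) = -341 - 1/(46 - 41) = -341 - 1/5 = -341 - 1*⅕ = -341 - ⅕ = -1706/5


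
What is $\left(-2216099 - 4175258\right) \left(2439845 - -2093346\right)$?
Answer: $-28973242030187$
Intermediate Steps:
$\left(-2216099 - 4175258\right) \left(2439845 - -2093346\right) = - 6391357 \left(2439845 + 2093346\right) = \left(-6391357\right) 4533191 = -28973242030187$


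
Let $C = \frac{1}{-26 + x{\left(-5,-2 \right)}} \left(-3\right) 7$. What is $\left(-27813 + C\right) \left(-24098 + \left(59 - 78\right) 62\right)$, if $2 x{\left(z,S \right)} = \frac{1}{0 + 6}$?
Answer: $\frac{218627062116}{311} \approx 7.0298 \cdot 10^{8}$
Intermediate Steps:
$x{\left(z,S \right)} = \frac{1}{12}$ ($x{\left(z,S \right)} = \frac{1}{2 \left(0 + 6\right)} = \frac{1}{2 \cdot 6} = \frac{1}{2} \cdot \frac{1}{6} = \frac{1}{12}$)
$C = \frac{252}{311}$ ($C = \frac{1}{-26 + \frac{1}{12}} \left(-3\right) 7 = \frac{1}{- \frac{311}{12}} \left(-3\right) 7 = \left(- \frac{12}{311}\right) \left(-3\right) 7 = \frac{36}{311} \cdot 7 = \frac{252}{311} \approx 0.81029$)
$\left(-27813 + C\right) \left(-24098 + \left(59 - 78\right) 62\right) = \left(-27813 + \frac{252}{311}\right) \left(-24098 + \left(59 - 78\right) 62\right) = - \frac{8649591 \left(-24098 - 1178\right)}{311} = \left(- \frac{8649591}{311}\right) \left(-25276\right) = \frac{218627062116}{311}$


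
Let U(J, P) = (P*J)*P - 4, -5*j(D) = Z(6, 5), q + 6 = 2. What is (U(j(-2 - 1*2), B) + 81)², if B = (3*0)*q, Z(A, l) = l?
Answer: 5929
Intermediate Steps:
q = -4 (q = -6 + 2 = -4)
j(D) = -1 (j(D) = -⅕*5 = -1)
B = 0 (B = (3*0)*(-4) = 0*(-4) = 0)
U(J, P) = -4 + J*P² (U(J, P) = (J*P)*P - 4 = J*P² - 4 = -4 + J*P²)
(U(j(-2 - 1*2), B) + 81)² = ((-4 - 1*0²) + 81)² = ((-4 - 1*0) + 81)² = ((-4 + 0) + 81)² = (-4 + 81)² = 77² = 5929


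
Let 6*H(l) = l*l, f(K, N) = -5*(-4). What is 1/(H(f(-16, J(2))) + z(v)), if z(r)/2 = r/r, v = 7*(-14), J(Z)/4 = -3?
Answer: 3/206 ≈ 0.014563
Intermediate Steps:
J(Z) = -12 (J(Z) = 4*(-3) = -12)
f(K, N) = 20
H(l) = l²/6 (H(l) = (l*l)/6 = l²/6)
v = -98
z(r) = 2 (z(r) = 2*(r/r) = 2*1 = 2)
1/(H(f(-16, J(2))) + z(v)) = 1/((⅙)*20² + 2) = 1/((⅙)*400 + 2) = 1/(200/3 + 2) = 1/(206/3) = 3/206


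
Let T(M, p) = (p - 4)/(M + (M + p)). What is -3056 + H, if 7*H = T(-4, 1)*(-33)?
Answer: -149843/49 ≈ -3058.0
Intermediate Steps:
T(M, p) = (-4 + p)/(p + 2*M)
H = -99/49 (H = (((-4 + 1)/(1 + 2*(-4)))*(-33))/7 = ((-3/(1 - 8))*(-33))/7 = ((-3/(-7))*(-33))/7 = (-⅐*(-3)*(-33))/7 = ((3/7)*(-33))/7 = (⅐)*(-99/7) = -99/49 ≈ -2.0204)
-3056 + H = -3056 - 99/49 = -149843/49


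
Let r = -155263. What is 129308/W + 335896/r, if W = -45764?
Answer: -8862173137/1776363983 ≈ -4.9889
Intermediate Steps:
129308/W + 335896/r = 129308/(-45764) + 335896/(-155263) = 129308*(-1/45764) + 335896*(-1/155263) = -32327/11441 - 335896/155263 = -8862173137/1776363983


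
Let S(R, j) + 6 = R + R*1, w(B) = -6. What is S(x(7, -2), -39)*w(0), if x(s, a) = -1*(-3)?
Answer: 0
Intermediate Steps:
x(s, a) = 3
S(R, j) = -6 + 2*R (S(R, j) = -6 + (R + R*1) = -6 + (R + R) = -6 + 2*R)
S(x(7, -2), -39)*w(0) = (-6 + 2*3)*(-6) = (-6 + 6)*(-6) = 0*(-6) = 0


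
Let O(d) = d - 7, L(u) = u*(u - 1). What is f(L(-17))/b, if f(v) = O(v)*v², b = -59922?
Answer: -1555398/3329 ≈ -467.23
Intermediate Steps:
L(u) = u*(-1 + u)
O(d) = -7 + d
f(v) = v²*(-7 + v) (f(v) = (-7 + v)*v² = v²*(-7 + v))
f(L(-17))/b = ((-17*(-1 - 17))²*(-7 - 17*(-1 - 17)))/(-59922) = ((-17*(-18))²*(-7 - 17*(-18)))*(-1/59922) = (306²*(-7 + 306))*(-1/59922) = (93636*299)*(-1/59922) = 27997164*(-1/59922) = -1555398/3329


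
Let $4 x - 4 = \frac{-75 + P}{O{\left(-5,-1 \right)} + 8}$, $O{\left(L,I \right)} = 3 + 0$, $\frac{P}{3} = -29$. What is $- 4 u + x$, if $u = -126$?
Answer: $\frac{11029}{22} \approx 501.32$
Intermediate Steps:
$P = -87$ ($P = 3 \left(-29\right) = -87$)
$O{\left(L,I \right)} = 3$
$x = - \frac{59}{22}$ ($x = 1 + \frac{\left(-75 - 87\right) \frac{1}{3 + 8}}{4} = 1 + \frac{\left(-162\right) \frac{1}{11}}{4} = 1 + \frac{1}{4} \left(- \frac{162}{11}\right) = 1 - \frac{81}{22} = - \frac{59}{22} \approx -2.6818$)
$- 4 u + x = \left(-4\right) \left(-126\right) - \frac{59}{22} = 504 - \frac{59}{22} = \frac{11029}{22}$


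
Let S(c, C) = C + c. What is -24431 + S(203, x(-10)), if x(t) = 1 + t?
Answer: -24237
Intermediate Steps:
-24431 + S(203, x(-10)) = -24431 + ((1 - 10) + 203) = -24431 + (-9 + 203) = -24431 + 194 = -24237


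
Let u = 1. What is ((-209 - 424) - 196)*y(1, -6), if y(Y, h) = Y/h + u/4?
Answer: -829/12 ≈ -69.083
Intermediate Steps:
y(Y, h) = ¼ + Y/h (y(Y, h) = Y/h + 1/4 = Y/h + 1*(¼) = Y/h + ¼ = ¼ + Y/h)
((-209 - 424) - 196)*y(1, -6) = ((-209 - 424) - 196)*((1 + (¼)*(-6))/(-6)) = (-633 - 196)*(-(1 - 3/2)/6) = -(-829)*(-1)/(6*2) = -829*1/12 = -829/12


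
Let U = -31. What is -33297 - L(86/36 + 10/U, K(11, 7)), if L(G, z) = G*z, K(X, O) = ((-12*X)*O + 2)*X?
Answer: -3443000/279 ≈ -12341.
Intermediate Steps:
K(X, O) = X*(2 - 12*O*X) (K(X, O) = (-12*O*X + 2)*X = (2 - 12*O*X)*X = X*(2 - 12*O*X))
-33297 - L(86/36 + 10/U, K(11, 7)) = -33297 - (86/36 + 10/(-31))*2*11*(1 - 6*7*11) = -33297 - (86*(1/36) + 10*(-1/31))*2*11*(1 - 462) = -33297 - (43/18 - 10/31)*2*11*(-461) = -33297 - 1153*(-10142)/558 = -33297 - 1*(-5846863/279) = -33297 + 5846863/279 = -3443000/279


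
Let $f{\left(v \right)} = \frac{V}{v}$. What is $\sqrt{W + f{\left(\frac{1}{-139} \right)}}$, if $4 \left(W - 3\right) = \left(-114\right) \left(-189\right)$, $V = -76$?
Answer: $\frac{\sqrt{63814}}{2} \approx 126.31$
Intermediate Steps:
$f{\left(v \right)} = - \frac{76}{v}$
$W = \frac{10779}{2}$ ($W = 3 + \frac{\left(-114\right) \left(-189\right)}{4} = 3 + \frac{1}{4} \cdot 21546 = 3 + \frac{10773}{2} = \frac{10779}{2} \approx 5389.5$)
$\sqrt{W + f{\left(\frac{1}{-139} \right)}} = \sqrt{\frac{10779}{2} - \frac{76}{\frac{1}{-139}}} = \sqrt{\frac{10779}{2} - \frac{76}{- \frac{1}{139}}} = \sqrt{\frac{10779}{2} - -10564} = \sqrt{\frac{10779}{2} + 10564} = \sqrt{\frac{31907}{2}} = \frac{\sqrt{63814}}{2}$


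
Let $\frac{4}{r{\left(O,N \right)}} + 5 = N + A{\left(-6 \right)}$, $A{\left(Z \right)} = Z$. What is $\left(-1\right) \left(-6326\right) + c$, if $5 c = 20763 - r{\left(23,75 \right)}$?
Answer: $\frac{838287}{80} \approx 10479.0$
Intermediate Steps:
$r{\left(O,N \right)} = \frac{4}{-11 + N}$ ($r{\left(O,N \right)} = \frac{4}{-5 + \left(N - 6\right)} = \frac{4}{-5 + \left(-6 + N\right)} = \frac{4}{-11 + N}$)
$c = \frac{332207}{80}$ ($c = \frac{20763 - \frac{4}{-11 + 75}}{5} = \frac{20763 - \frac{4}{64}}{5} = \frac{20763 - 4 \cdot \frac{1}{64}}{5} = \frac{20763 - \frac{1}{16}}{5} = \frac{1}{5} \cdot \frac{332207}{16} = \frac{332207}{80} \approx 4152.6$)
$\left(-1\right) \left(-6326\right) + c = \left(-1\right) \left(-6326\right) + \frac{332207}{80} = 6326 + \frac{332207}{80} = \frac{838287}{80}$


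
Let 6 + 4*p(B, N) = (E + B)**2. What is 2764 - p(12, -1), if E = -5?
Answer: 11013/4 ≈ 2753.3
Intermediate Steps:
p(B, N) = -3/2 + (-5 + B)**2/4
2764 - p(12, -1) = 2764 - (-3/2 + (-5 + 12)**2/4) = 2764 - (-3/2 + (1/4)*7**2) = 2764 - (-3/2 + (1/4)*49) = 2764 - (-3/2 + 49/4) = 2764 - 1*43/4 = 2764 - 43/4 = 11013/4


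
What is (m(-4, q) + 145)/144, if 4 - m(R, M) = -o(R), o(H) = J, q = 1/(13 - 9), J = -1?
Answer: 37/36 ≈ 1.0278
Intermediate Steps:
q = ¼ (q = 1/4 = ¼ ≈ 0.25000)
o(H) = -1
m(R, M) = 3 (m(R, M) = 4 - (-1)*(-1) = 4 - 1*1 = 4 - 1 = 3)
(m(-4, q) + 145)/144 = (3 + 145)/144 = 148*(1/144) = 37/36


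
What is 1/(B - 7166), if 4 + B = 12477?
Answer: 1/5307 ≈ 0.00018843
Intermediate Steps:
B = 12473 (B = -4 + 12477 = 12473)
1/(B - 7166) = 1/(12473 - 7166) = 1/5307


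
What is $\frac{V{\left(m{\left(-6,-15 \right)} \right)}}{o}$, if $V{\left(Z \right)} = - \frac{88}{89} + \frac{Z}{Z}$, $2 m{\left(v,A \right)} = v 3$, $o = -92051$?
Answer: $- \frac{1}{8192539} \approx -1.2206 \cdot 10^{-7}$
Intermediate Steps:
$m{\left(v,A \right)} = \frac{3 v}{2}$ ($m{\left(v,A \right)} = \frac{v 3}{2} = \frac{3 v}{2}$)
$V{\left(Z \right)} = \frac{1}{89}$ ($V{\left(Z \right)} = \left(-88\right) \frac{1}{89} + 1 = - \frac{88}{89} + 1 = \frac{1}{89}$)
$\frac{V{\left(m{\left(-6,-15 \right)} \right)}}{o} = \frac{1}{89 \left(-92051\right)} = \frac{1}{89} \left(- \frac{1}{92051}\right) = - \frac{1}{8192539}$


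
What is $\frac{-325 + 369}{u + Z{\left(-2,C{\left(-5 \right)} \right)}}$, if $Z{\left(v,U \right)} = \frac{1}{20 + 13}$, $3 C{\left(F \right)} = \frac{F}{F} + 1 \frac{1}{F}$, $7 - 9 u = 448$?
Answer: $- \frac{363}{404} \approx -0.89851$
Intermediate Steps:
$u = -49$ ($u = \frac{7}{9} - \frac{448}{9} = -49$)
$C{\left(F \right)} = \frac{1}{3} + \frac{1}{3 F}$ ($C{\left(F \right)} = \frac{\frac{F}{F} + 1 \frac{1}{F}}{3} = \frac{1 + \frac{1}{F}}{3} = \frac{1}{3} + \frac{1}{3 F}$)
$Z{\left(v,U \right)} = \frac{1}{33}$
$\frac{-325 + 369}{u + Z{\left(-2,C{\left(-5 \right)} \right)}} = \frac{-325 + 369}{-49 + \frac{1}{33}} = \frac{44}{- \frac{1616}{33}} = 44 \left(- \frac{33}{1616}\right) = - \frac{363}{404}$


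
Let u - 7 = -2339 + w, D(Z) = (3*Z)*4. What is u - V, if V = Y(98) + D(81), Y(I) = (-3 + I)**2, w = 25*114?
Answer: -9479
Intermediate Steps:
w = 2850
D(Z) = 12*Z
u = 518 (u = 7 + (-2339 + 2850) = 7 + 511 = 518)
V = 9997 (V = (-3 + 98)**2 + 12*81 = 95**2 + 972 = 9025 + 972 = 9997)
u - V = 518 - 1*9997 = 518 - 9997 = -9479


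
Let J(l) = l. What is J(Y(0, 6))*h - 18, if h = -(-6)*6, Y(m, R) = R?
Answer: 198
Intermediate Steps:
h = 36 (h = -1*(-36) = 36)
J(Y(0, 6))*h - 18 = 6*36 - 18 = 216 - 18 = 198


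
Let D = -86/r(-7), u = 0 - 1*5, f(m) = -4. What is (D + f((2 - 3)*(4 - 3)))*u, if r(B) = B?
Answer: -290/7 ≈ -41.429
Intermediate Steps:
u = -5 (u = 0 - 5 = -5)
D = 86/7 (D = -86/(-7) = -86*(-⅐) = 86/7 ≈ 12.286)
(D + f((2 - 3)*(4 - 3)))*u = (86/7 - 4)*(-5) = (58/7)*(-5) = -290/7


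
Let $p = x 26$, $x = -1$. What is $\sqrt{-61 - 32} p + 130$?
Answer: $130 - 26 i \sqrt{93} \approx 130.0 - 250.73 i$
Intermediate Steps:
$p = -26$ ($p = \left(-1\right) 26 = -26$)
$\sqrt{-61 - 32} p + 130 = \sqrt{-61 - 32} \left(-26\right) + 130 = \sqrt{-93} \left(-26\right) + 130 = i \sqrt{93} \left(-26\right) + 130 = - 26 i \sqrt{93} + 130 = 130 - 26 i \sqrt{93}$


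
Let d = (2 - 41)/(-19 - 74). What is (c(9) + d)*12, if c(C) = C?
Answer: 3504/31 ≈ 113.03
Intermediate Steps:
d = 13/31 (d = -39/(-93) = -39*(-1/93) = 13/31 ≈ 0.41935)
(c(9) + d)*12 = (9 + 13/31)*12 = (292/31)*12 = 3504/31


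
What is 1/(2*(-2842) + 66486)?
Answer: 1/60802 ≈ 1.6447e-5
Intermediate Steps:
1/(2*(-2842) + 66486) = 1/(-5684 + 66486) = 1/60802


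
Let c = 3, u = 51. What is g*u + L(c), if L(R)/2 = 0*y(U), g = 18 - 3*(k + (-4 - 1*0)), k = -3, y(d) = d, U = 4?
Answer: 1989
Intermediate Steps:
g = 39 (g = 18 - 3*(-3 + (-4 - 1*0)) = 18 - 3*(-3 + (-4 + 0)) = 18 - 3*(-3 - 4) = 18 - 3*(-7) = 18 - 1*(-21) = 18 + 21 = 39)
L(R) = 0 (L(R) = 2*(0*4) = 2*0 = 0)
g*u + L(c) = 39*51 + 0 = 1989 + 0 = 1989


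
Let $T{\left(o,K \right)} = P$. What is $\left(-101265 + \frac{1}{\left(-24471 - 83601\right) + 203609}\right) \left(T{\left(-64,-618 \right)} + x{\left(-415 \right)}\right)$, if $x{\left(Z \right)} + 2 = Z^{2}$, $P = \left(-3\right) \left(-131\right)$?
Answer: $- \frac{1669982865739264}{95537} \approx -1.748 \cdot 10^{10}$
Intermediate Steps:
$P = 393$
$T{\left(o,K \right)} = 393$
$x{\left(Z \right)} = -2 + Z^{2}$
$\left(-101265 + \frac{1}{\left(-24471 - 83601\right) + 203609}\right) \left(T{\left(-64,-618 \right)} + x{\left(-415 \right)}\right) = \left(-101265 + \frac{1}{\left(-24471 - 83601\right) + 203609}\right) \left(393 - \left(2 - \left(-415\right)^{2}\right)\right) = \left(-101265 + \frac{1}{\left(-24471 - 83601\right) + 203609}\right) \left(393 + \left(-2 + 172225\right)\right) = \left(-101265 + \frac{1}{-108072 + 203609}\right) \left(393 + 172223\right) = \left(-101265 + \frac{1}{95537}\right) 172616 = \left(- \frac{9674554304}{95537}\right) 172616 = - \frac{1669982865739264}{95537}$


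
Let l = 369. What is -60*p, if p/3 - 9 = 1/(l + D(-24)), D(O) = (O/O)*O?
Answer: -37272/23 ≈ -1620.5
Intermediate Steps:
D(O) = O (D(O) = 1*O = O)
p = 3106/115 (p = 27 + 3/(369 - 24) = 27 + 3/345 = 27 + 3*(1/345) = 27 + 1/115 = 3106/115 ≈ 27.009)
-60*p = -60*3106/115 = -37272/23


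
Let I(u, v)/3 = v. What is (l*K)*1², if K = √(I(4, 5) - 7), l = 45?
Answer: 90*√2 ≈ 127.28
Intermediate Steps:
I(u, v) = 3*v
K = 2*√2 (K = √(3*5 - 7) = √(15 - 7) = √8 = 2*√2 ≈ 2.8284)
(l*K)*1² = (45*(2*√2))*1² = (90*√2)*1 = 90*√2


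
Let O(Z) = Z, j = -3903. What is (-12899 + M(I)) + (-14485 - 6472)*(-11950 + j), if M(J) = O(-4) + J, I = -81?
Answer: 332218337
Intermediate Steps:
M(J) = -4 + J
(-12899 + M(I)) + (-14485 - 6472)*(-11950 + j) = (-12899 + (-4 - 81)) + (-14485 - 6472)*(-11950 - 3903) = (-12899 - 85) - 20957*(-15853) = -12984 + 332231321 = 332218337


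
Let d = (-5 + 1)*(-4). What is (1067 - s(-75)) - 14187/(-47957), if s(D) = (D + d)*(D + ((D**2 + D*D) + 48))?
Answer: 31806247555/47957 ≈ 6.6322e+5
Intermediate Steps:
d = 16 (d = -4*(-4) = 16)
s(D) = (16 + D)*(48 + D + 2*D**2) (s(D) = (D + 16)*(D + ((D**2 + D*D) + 48)) = (16 + D)*(D + ((D**2 + D**2) + 48)) = (16 + D)*(D + (2*D**2 + 48)) = (16 + D)*(D + (48 + 2*D**2)) = (16 + D)*(48 + D + 2*D**2))
(1067 - s(-75)) - 14187/(-47957) = (1067 - (768 + 2*(-75)**3 + 33*(-75)**2 + 64*(-75))) - 14187/(-47957) = (1067 - (768 + 2*(-421875) + 33*5625 - 4800)) - 14187*(-1)/47957 = (1067 - (768 - 843750 + 185625 - 4800)) - 1*(-14187/47957) = (1067 - 1*(-662157)) + 14187/47957 = (1067 + 662157) + 14187/47957 = 663224 + 14187/47957 = 31806247555/47957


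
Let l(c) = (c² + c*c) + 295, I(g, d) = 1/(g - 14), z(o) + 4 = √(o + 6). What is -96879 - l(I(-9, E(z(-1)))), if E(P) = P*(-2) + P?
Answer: -51405048/529 ≈ -97174.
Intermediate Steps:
z(o) = -4 + √(6 + o) (z(o) = -4 + √(o + 6) = -4 + √(6 + o))
E(P) = -P (E(P) = -2*P + P = -P)
I(g, d) = 1/(-14 + g)
l(c) = 295 + 2*c² (l(c) = (c² + c²) + 295 = 2*c² + 295 = 295 + 2*c²)
-96879 - l(I(-9, E(z(-1)))) = -96879 - (295 + 2*(1/(-14 - 9))²) = -96879 - (295 + 2*(1/(-23))²) = -96879 - (295 + 2*(-1/23)²) = -96879 - (295 + 2*(1/529)) = -96879 - (295 + 2/529) = -96879 - 1*156057/529 = -96879 - 156057/529 = -51405048/529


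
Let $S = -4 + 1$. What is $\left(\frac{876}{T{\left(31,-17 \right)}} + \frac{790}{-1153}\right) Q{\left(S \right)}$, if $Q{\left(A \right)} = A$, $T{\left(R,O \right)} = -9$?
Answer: $\frac{339046}{1153} \approx 294.06$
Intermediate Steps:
$S = -3$
$\left(\frac{876}{T{\left(31,-17 \right)}} + \frac{790}{-1153}\right) Q{\left(S \right)} = \left(\frac{876}{-9} + \frac{790}{-1153}\right) \left(-3\right) = \left(876 \left(- \frac{1}{9}\right) + 790 \left(- \frac{1}{1153}\right)\right) \left(-3\right) = \left(- \frac{292}{3} - \frac{790}{1153}\right) \left(-3\right) = \left(- \frac{339046}{3459}\right) \left(-3\right) = \frac{339046}{1153}$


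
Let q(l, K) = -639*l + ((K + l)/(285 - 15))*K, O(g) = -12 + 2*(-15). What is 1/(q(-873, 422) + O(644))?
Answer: 135/75208514 ≈ 1.7950e-6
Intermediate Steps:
O(g) = -42 (O(g) = -12 - 30 = -42)
q(l, K) = -639*l + K*(K/270 + l/270) (q(l, K) = -639*l + ((K + l)/270)*K = -639*l + ((K + l)*(1/270))*K = -639*l + (K/270 + l/270)*K = -639*l + K*(K/270 + l/270))
1/(q(-873, 422) + O(644)) = 1/((-639*(-873) + (1/270)*422**2 + (1/270)*422*(-873)) - 42) = 1/((557847 + (1/270)*178084 - 20467/15) - 42) = 1/((557847 + 89042/135 - 20467/15) - 42) = 1/(75214184/135 - 42) = 1/(75208514/135) = 135/75208514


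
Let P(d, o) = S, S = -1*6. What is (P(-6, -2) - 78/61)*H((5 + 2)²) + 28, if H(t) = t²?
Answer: -1064336/61 ≈ -17448.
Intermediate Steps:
S = -6
P(d, o) = -6
(P(-6, -2) - 78/61)*H((5 + 2)²) + 28 = (-6 - 78/61)*((5 + 2)²)² + 28 = (-6 - 78/61)*(7²)² + 28 = (-6 - 1*78/61)*49² + 28 = (-6 - 78/61)*2401 + 28 = -444/61*2401 + 28 = -1066044/61 + 28 = -1064336/61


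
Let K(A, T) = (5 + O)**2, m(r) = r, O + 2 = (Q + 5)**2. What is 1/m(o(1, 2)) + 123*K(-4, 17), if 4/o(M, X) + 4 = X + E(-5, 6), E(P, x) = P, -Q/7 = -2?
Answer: 65188025/4 ≈ 1.6297e+7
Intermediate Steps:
Q = 14 (Q = -7*(-2) = 14)
o(M, X) = 4/(-9 + X) (o(M, X) = 4/(-4 + (X - 5)) = 4/(-4 + (-5 + X)) = 4/(-9 + X))
O = 359 (O = -2 + (14 + 5)**2 = -2 + 19**2 = -2 + 361 = 359)
K(A, T) = 132496 (K(A, T) = (5 + 359)**2 = 364**2 = 132496)
1/m(o(1, 2)) + 123*K(-4, 17) = 1/(4/(-9 + 2)) + 123*132496 = 1/(4/(-7)) + 16297008 = 1/(4*(-1/7)) + 16297008 = 1/(-4/7) + 16297008 = -7/4 + 16297008 = 65188025/4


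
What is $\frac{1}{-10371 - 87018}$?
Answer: $- \frac{1}{97389} \approx -1.0268 \cdot 10^{-5}$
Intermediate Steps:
$\frac{1}{-10371 - 87018} = \frac{1}{-97389} = - \frac{1}{97389}$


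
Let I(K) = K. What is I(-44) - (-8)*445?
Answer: 3516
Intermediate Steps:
I(-44) - (-8)*445 = -44 - (-8)*445 = -44 - 1*(-3560) = -44 + 3560 = 3516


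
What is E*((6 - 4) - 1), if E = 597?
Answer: 597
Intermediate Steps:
E*((6 - 4) - 1) = 597*((6 - 4) - 1) = 597*(2 - 1) = 597*1 = 597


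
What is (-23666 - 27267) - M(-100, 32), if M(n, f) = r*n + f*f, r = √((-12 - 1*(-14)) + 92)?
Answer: -51957 + 100*√94 ≈ -50987.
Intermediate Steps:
r = √94 (r = √((-12 + 14) + 92) = √(2 + 92) = √94 ≈ 9.6954)
M(n, f) = f² + n*√94 (M(n, f) = √94*n + f*f = n*√94 + f² = f² + n*√94)
(-23666 - 27267) - M(-100, 32) = (-23666 - 27267) - (32² - 100*√94) = -50933 - (1024 - 100*√94) = -50933 + (-1024 + 100*√94) = -51957 + 100*√94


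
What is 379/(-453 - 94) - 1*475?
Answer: -260204/547 ≈ -475.69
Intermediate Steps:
379/(-453 - 94) - 1*475 = 379/(-547) - 475 = 379*(-1/547) - 475 = -379/547 - 475 = -260204/547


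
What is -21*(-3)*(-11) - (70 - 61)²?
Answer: -774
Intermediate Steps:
-21*(-3)*(-11) - (70 - 61)² = 63*(-11) - 1*9² = -693 - 1*81 = -693 - 81 = -774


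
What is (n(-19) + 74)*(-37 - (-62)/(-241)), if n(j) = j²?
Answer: -3905865/241 ≈ -16207.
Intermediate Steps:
(n(-19) + 74)*(-37 - (-62)/(-241)) = ((-19)² + 74)*(-37 - (-62)/(-241)) = (361 + 74)*(-37 - (-62)*(-1)/241) = 435*(-37 - 1*62/241) = 435*(-37 - 62/241) = 435*(-8979/241) = -3905865/241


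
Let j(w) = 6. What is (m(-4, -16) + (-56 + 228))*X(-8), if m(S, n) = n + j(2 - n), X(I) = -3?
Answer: -486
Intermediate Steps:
m(S, n) = 6 + n (m(S, n) = n + 6 = 6 + n)
(m(-4, -16) + (-56 + 228))*X(-8) = ((6 - 16) + (-56 + 228))*(-3) = (-10 + 172)*(-3) = 162*(-3) = -486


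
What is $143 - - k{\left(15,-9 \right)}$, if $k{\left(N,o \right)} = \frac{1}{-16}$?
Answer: $\frac{2287}{16} \approx 142.94$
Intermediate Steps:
$k{\left(N,o \right)} = - \frac{1}{16}$
$143 - - k{\left(15,-9 \right)} = 143 - \left(-1\right) \left(- \frac{1}{16}\right) = 143 - \frac{1}{16} = \frac{2287}{16}$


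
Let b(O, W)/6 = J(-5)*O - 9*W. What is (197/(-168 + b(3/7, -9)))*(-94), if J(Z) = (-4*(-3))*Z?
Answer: -64813/573 ≈ -113.11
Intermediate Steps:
J(Z) = 12*Z
b(O, W) = -360*O - 54*W (b(O, W) = 6*((12*(-5))*O - 9*W) = 6*(-60*O - 9*W) = -360*O - 54*W)
(197/(-168 + b(3/7, -9)))*(-94) = (197/(-168 + (-1080/7 - 54*(-9))))*(-94) = (197/(-168 + (-1080/7 + 486)))*(-94) = (197/(-168 + 2322/7))*(-94) = (197/(1146/7))*(-94) = ((7/1146)*197)*(-94) = (1379/1146)*(-94) = -64813/573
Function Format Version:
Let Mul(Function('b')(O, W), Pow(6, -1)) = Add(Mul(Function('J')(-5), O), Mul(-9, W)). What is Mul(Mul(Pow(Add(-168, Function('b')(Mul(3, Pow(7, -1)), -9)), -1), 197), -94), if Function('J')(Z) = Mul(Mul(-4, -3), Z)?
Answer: Rational(-64813, 573) ≈ -113.11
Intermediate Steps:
Function('J')(Z) = Mul(12, Z)
Function('b')(O, W) = Add(Mul(-360, O), Mul(-54, W)) (Function('b')(O, W) = Mul(6, Add(Mul(Mul(12, -5), O), Mul(-9, W))) = Mul(6, Add(Mul(-60, O), Mul(-9, W))) = Add(Mul(-360, O), Mul(-54, W)))
Mul(Mul(Pow(Add(-168, Function('b')(Mul(3, Pow(7, -1)), -9)), -1), 197), -94) = Mul(Mul(Pow(Add(-168, Add(Mul(-360, Mul(3, Pow(7, -1))), Mul(-54, -9))), -1), 197), -94) = Mul(Mul(Pow(Add(-168, Add(Mul(-360, Mul(3, Rational(1, 7))), 486)), -1), 197), -94) = Mul(Mul(Pow(Add(-168, Add(Mul(-360, Rational(3, 7)), 486)), -1), 197), -94) = Mul(Mul(Pow(Add(-168, Add(Rational(-1080, 7), 486)), -1), 197), -94) = Mul(Mul(Pow(Add(-168, Rational(2322, 7)), -1), 197), -94) = Mul(Mul(Pow(Rational(1146, 7), -1), 197), -94) = Mul(Mul(Rational(7, 1146), 197), -94) = Mul(Rational(1379, 1146), -94) = Rational(-64813, 573)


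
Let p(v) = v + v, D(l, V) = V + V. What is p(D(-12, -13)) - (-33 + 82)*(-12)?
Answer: 536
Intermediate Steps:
D(l, V) = 2*V
p(v) = 2*v
p(D(-12, -13)) - (-33 + 82)*(-12) = 2*(2*(-13)) - (-33 + 82)*(-12) = 2*(-26) - 49*(-12) = -52 - 1*(-588) = -52 + 588 = 536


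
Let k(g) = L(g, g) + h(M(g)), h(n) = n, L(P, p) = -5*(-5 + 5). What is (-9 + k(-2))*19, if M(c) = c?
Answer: -209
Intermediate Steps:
L(P, p) = 0 (L(P, p) = -5*0 = 0)
k(g) = g (k(g) = 0 + g = g)
(-9 + k(-2))*19 = (-9 - 2)*19 = -11*19 = -209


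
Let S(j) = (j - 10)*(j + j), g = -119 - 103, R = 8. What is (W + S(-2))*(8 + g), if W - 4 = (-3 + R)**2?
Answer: -16478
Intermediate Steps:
g = -222
S(j) = 2*j*(-10 + j) (S(j) = (-10 + j)*(2*j) = 2*j*(-10 + j))
W = 29 (W = 4 + (-3 + 8)**2 = 4 + 5**2 = 4 + 25 = 29)
(W + S(-2))*(8 + g) = (29 + 2*(-2)*(-10 - 2))*(8 - 222) = (29 + 2*(-2)*(-12))*(-214) = (29 + 48)*(-214) = 77*(-214) = -16478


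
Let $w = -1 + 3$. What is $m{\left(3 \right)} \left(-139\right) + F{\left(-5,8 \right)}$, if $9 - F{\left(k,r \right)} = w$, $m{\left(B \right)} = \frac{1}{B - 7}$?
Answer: $\frac{167}{4} \approx 41.75$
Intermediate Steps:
$w = 2$
$m{\left(B \right)} = \frac{1}{-7 + B}$
$F{\left(k,r \right)} = 7$ ($F{\left(k,r \right)} = 9 - 2 = 7$)
$m{\left(3 \right)} \left(-139\right) + F{\left(-5,8 \right)} = \frac{1}{-7 + 3} \left(-139\right) + 7 = \frac{1}{-4} \left(-139\right) + 7 = \left(- \frac{1}{4}\right) \left(-139\right) + 7 = \frac{139}{4} + 7 = \frac{167}{4}$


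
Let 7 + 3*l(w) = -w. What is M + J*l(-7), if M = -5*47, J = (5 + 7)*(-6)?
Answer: -235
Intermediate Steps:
l(w) = -7/3 - w/3 (l(w) = -7/3 + (-w)/3 = -7/3 - w/3)
J = -72 (J = 12*(-6) = -72)
M = -235
M + J*l(-7) = -235 - 72*(-7/3 - ⅓*(-7)) = -235 - 72*(-7/3 + 7/3) = -235 - 72*0 = -235 + 0 = -235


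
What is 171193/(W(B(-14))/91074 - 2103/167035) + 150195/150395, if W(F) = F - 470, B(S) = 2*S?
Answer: -13055694914608115117/1377177302018 ≈ -9.4800e+6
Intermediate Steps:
W(F) = -470 + F
171193/(W(B(-14))/91074 - 2103/167035) + 150195/150395 = 171193/((-470 + 2*(-14))/91074 - 2103/167035) + 150195/150395 = 171193/((-470 - 28)*(1/91074) - 2103*1/167035) + 150195*(1/150395) = 171193/(-498*1/91074 - 2103/167035) + 30039/30079 = 171193/(-83/15179 - 2103/167035) + 30039/30079 = 171193/(-45785342/2535424265) + 30039/30079 = 171193*(-2535424265/45785342) + 30039/30079 = -434046886198145/45785342 + 30039/30079 = -13055694914608115117/1377177302018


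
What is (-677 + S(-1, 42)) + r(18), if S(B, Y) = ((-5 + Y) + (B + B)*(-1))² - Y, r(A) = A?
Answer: 820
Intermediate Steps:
S(B, Y) = (-5 + Y - 2*B)² - Y (S(B, Y) = ((-5 + Y) + (2*B)*(-1))² - Y = ((-5 + Y) - 2*B)² - Y = (-5 + Y - 2*B)² - Y)
(-677 + S(-1, 42)) + r(18) = (-677 + ((5 - 1*42 + 2*(-1))² - 1*42)) + 18 = (-677 + ((5 - 42 - 2)² - 42)) + 18 = (-677 + ((-39)² - 42)) + 18 = (-677 + (1521 - 42)) + 18 = (-677 + 1479) + 18 = 802 + 18 = 820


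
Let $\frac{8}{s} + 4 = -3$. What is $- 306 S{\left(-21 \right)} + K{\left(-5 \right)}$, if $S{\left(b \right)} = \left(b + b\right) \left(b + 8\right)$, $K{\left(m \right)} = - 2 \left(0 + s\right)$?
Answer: $- \frac{1169516}{7} \approx -1.6707 \cdot 10^{5}$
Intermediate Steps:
$s = - \frac{8}{7}$ ($s = \frac{8}{-4 - 3} = \frac{8}{-7} = 8 \left(- \frac{1}{7}\right) = - \frac{8}{7} \approx -1.1429$)
$K{\left(m \right)} = \frac{16}{7}$ ($K{\left(m \right)} = - 2 \left(0 - \frac{8}{7}\right) = \left(-2\right) \left(- \frac{8}{7}\right) = \frac{16}{7}$)
$S{\left(b \right)} = 2 b \left(8 + b\right)$
$- 306 S{\left(-21 \right)} + K{\left(-5 \right)} = - 306 \cdot 2 \left(-21\right) \left(8 - 21\right) + \frac{16}{7} = - 306 \cdot 2 \left(-21\right) \left(-13\right) + \frac{16}{7} = \left(-306\right) 546 + \frac{16}{7} = -167076 + \frac{16}{7} = - \frac{1169516}{7}$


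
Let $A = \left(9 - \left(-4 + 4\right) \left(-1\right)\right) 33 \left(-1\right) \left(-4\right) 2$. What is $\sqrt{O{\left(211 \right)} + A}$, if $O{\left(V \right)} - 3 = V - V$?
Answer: $\sqrt{2379} \approx 48.775$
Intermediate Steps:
$O{\left(V \right)} = 3$ ($O{\left(V \right)} = 3 + \left(V - V\right) = 3 + 0 = 3$)
$A = 2376$ ($A = \left(9 - 0 \left(-1\right)\right) 33 \cdot 4 \cdot 2 = \left(9 - 0\right) 33 \cdot 8 = \left(9 + 0\right) 33 \cdot 8 = 9 \cdot 33 \cdot 8 = 297 \cdot 8 = 2376$)
$\sqrt{O{\left(211 \right)} + A} = \sqrt{3 + 2376} = \sqrt{2379}$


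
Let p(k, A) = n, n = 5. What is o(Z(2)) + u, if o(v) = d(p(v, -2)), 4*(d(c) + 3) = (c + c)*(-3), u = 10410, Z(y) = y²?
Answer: 20799/2 ≈ 10400.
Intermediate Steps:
p(k, A) = 5
d(c) = -3 - 3*c/2 (d(c) = -3 + ((c + c)*(-3))/4 = -3 + ((2*c)*(-3))/4 = -3 + (-6*c)/4 = -3 - 3*c/2)
o(v) = -21/2 (o(v) = -3 - 3/2*5 = -3 - 15/2 = -21/2)
o(Z(2)) + u = -21/2 + 10410 = 20799/2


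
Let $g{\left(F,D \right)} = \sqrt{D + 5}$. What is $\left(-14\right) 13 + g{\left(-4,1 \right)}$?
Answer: $-182 + \sqrt{6} \approx -179.55$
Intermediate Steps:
$g{\left(F,D \right)} = \sqrt{5 + D}$
$\left(-14\right) 13 + g{\left(-4,1 \right)} = \left(-14\right) 13 + \sqrt{5 + 1} = -182 + \sqrt{6}$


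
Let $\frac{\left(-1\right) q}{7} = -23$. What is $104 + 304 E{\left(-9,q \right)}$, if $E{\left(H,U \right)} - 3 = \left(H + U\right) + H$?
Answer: $44488$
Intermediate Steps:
$q = 161$ ($q = \left(-7\right) \left(-23\right) = 161$)
$E{\left(H,U \right)} = 3 + U + 2 H$ ($E{\left(H,U \right)} = 3 + \left(\left(H + U\right) + H\right) = 3 + \left(U + 2 H\right) = 3 + U + 2 H$)
$104 + 304 E{\left(-9,q \right)} = 104 + 304 \left(3 + 161 + 2 \left(-9\right)\right) = 104 + 304 \left(3 + 161 - 18\right) = 104 + 304 \cdot 146 = 104 + 44384 = 44488$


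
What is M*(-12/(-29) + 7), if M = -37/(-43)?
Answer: 185/29 ≈ 6.3793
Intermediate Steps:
M = 37/43 (M = -37*(-1/43) = 37/43 ≈ 0.86047)
M*(-12/(-29) + 7) = 37*(-12/(-29) + 7)/43 = 37*(-12*(-1/29) + 7)/43 = 37*(12/29 + 7)/43 = (37/43)*(215/29) = 185/29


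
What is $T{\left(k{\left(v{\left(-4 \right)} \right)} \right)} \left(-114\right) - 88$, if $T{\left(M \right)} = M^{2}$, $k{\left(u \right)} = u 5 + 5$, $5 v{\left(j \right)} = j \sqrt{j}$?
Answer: $4358 + 9120 i \approx 4358.0 + 9120.0 i$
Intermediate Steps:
$v{\left(j \right)} = \frac{j^{\frac{3}{2}}}{5}$ ($v{\left(j \right)} = \frac{j \sqrt{j}}{5} = \frac{j^{\frac{3}{2}}}{5}$)
$k{\left(u \right)} = 5 + 5 u$ ($k{\left(u \right)} = 5 u + 5 = 5 + 5 u$)
$T{\left(k{\left(v{\left(-4 \right)} \right)} \right)} \left(-114\right) - 88 = \left(5 + 5 \frac{\left(-4\right)^{\frac{3}{2}}}{5}\right)^{2} \left(-114\right) - 88 = \left(5 + 5 \frac{\left(-8\right) i}{5}\right)^{2} \left(-114\right) - 88 = \left(5 + 5 \left(- \frac{8 i}{5}\right)\right)^{2} \left(-114\right) - 88 = \left(5 - 8 i\right)^{2} \left(-114\right) - 88 = - 114 \left(5 - 8 i\right)^{2} - 88 = -88 - 114 \left(5 - 8 i\right)^{2}$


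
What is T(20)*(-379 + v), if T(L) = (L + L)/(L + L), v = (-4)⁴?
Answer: -123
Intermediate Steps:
v = 256
T(L) = 1 (T(L) = (2*L)/((2*L)) = (2*L)*(1/(2*L)) = 1)
T(20)*(-379 + v) = 1*(-379 + 256) = 1*(-123) = -123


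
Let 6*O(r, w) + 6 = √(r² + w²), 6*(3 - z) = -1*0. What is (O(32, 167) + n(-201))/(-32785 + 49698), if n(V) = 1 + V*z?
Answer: -603/16913 + √28913/101478 ≈ -0.033977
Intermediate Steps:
z = 3 (z = 3 - (-1)*0/6 = 3 - ⅙*0 = 3 + 0 = 3)
O(r, w) = -1 + √(r² + w²)/6
n(V) = 1 + 3*V (n(V) = 1 + V*3 = 1 + 3*V)
(O(32, 167) + n(-201))/(-32785 + 49698) = ((-1 + √(32² + 167²)/6) + (1 + 3*(-201)))/(-32785 + 49698) = ((-1 + √(1024 + 27889)/6) + (1 - 603))/16913 = ((-1 + √28913/6) - 602)*(1/16913) = (-603 + √28913/6)*(1/16913) = -603/16913 + √28913/101478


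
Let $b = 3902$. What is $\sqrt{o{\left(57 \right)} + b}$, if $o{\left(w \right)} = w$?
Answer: $\sqrt{3959} \approx 62.921$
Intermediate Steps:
$\sqrt{o{\left(57 \right)} + b} = \sqrt{57 + 3902} = \sqrt{3959}$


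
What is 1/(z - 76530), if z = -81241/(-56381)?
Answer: -56381/4314756689 ≈ -1.3067e-5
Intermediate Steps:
z = 81241/56381 (z = -81241*(-1/56381) = 81241/56381 ≈ 1.4409)
1/(z - 76530) = 1/(81241/56381 - 76530) = 1/(-4314756689/56381) = -56381/4314756689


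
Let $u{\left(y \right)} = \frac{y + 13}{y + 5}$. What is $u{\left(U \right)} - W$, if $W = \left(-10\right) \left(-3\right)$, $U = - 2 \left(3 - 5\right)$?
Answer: $- \frac{253}{9} \approx -28.111$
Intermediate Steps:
$U = 4$ ($U = \left(-2\right) \left(-2\right) = 4$)
$W = 30$
$u{\left(y \right)} = \frac{13 + y}{5 + y}$
$u{\left(U \right)} - W = \frac{13 + 4}{5 + 4} - 30 = \frac{1}{9} \cdot 17 - 30 = \frac{17}{9} - 30 = - \frac{253}{9}$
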